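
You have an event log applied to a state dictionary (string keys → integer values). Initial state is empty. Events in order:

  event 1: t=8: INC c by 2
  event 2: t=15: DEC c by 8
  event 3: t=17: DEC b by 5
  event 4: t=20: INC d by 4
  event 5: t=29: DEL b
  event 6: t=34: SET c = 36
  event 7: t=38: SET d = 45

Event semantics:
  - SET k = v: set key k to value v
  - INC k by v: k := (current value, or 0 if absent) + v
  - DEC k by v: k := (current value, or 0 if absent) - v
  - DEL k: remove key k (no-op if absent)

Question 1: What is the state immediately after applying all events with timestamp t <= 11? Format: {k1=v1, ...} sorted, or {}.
Answer: {c=2}

Derivation:
Apply events with t <= 11 (1 events):
  after event 1 (t=8: INC c by 2): {c=2}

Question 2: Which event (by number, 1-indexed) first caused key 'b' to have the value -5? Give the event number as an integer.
Answer: 3

Derivation:
Looking for first event where b becomes -5:
  event 3: b (absent) -> -5  <-- first match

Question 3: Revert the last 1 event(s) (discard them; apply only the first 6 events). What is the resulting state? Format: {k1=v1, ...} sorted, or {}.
Answer: {c=36, d=4}

Derivation:
Keep first 6 events (discard last 1):
  after event 1 (t=8: INC c by 2): {c=2}
  after event 2 (t=15: DEC c by 8): {c=-6}
  after event 3 (t=17: DEC b by 5): {b=-5, c=-6}
  after event 4 (t=20: INC d by 4): {b=-5, c=-6, d=4}
  after event 5 (t=29: DEL b): {c=-6, d=4}
  after event 6 (t=34: SET c = 36): {c=36, d=4}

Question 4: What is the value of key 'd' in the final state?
Answer: 45

Derivation:
Track key 'd' through all 7 events:
  event 1 (t=8: INC c by 2): d unchanged
  event 2 (t=15: DEC c by 8): d unchanged
  event 3 (t=17: DEC b by 5): d unchanged
  event 4 (t=20: INC d by 4): d (absent) -> 4
  event 5 (t=29: DEL b): d unchanged
  event 6 (t=34: SET c = 36): d unchanged
  event 7 (t=38: SET d = 45): d 4 -> 45
Final: d = 45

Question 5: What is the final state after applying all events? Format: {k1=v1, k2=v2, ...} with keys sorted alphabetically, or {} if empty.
Answer: {c=36, d=45}

Derivation:
  after event 1 (t=8: INC c by 2): {c=2}
  after event 2 (t=15: DEC c by 8): {c=-6}
  after event 3 (t=17: DEC b by 5): {b=-5, c=-6}
  after event 4 (t=20: INC d by 4): {b=-5, c=-6, d=4}
  after event 5 (t=29: DEL b): {c=-6, d=4}
  after event 6 (t=34: SET c = 36): {c=36, d=4}
  after event 7 (t=38: SET d = 45): {c=36, d=45}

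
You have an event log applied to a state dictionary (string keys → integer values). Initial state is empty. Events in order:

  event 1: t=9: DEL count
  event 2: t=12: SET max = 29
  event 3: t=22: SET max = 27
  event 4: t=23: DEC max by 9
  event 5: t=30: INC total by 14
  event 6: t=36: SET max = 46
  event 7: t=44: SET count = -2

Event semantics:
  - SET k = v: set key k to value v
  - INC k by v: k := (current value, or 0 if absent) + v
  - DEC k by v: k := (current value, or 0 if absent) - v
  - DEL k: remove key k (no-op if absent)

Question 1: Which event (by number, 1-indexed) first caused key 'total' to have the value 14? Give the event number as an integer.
Looking for first event where total becomes 14:
  event 5: total (absent) -> 14  <-- first match

Answer: 5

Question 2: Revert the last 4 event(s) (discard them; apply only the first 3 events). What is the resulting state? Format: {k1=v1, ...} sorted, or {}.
Answer: {max=27}

Derivation:
Keep first 3 events (discard last 4):
  after event 1 (t=9: DEL count): {}
  after event 2 (t=12: SET max = 29): {max=29}
  after event 3 (t=22: SET max = 27): {max=27}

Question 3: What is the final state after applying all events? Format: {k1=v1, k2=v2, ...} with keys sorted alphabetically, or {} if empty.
  after event 1 (t=9: DEL count): {}
  after event 2 (t=12: SET max = 29): {max=29}
  after event 3 (t=22: SET max = 27): {max=27}
  after event 4 (t=23: DEC max by 9): {max=18}
  after event 5 (t=30: INC total by 14): {max=18, total=14}
  after event 6 (t=36: SET max = 46): {max=46, total=14}
  after event 7 (t=44: SET count = -2): {count=-2, max=46, total=14}

Answer: {count=-2, max=46, total=14}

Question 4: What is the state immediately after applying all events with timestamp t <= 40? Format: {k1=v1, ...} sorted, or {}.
Apply events with t <= 40 (6 events):
  after event 1 (t=9: DEL count): {}
  after event 2 (t=12: SET max = 29): {max=29}
  after event 3 (t=22: SET max = 27): {max=27}
  after event 4 (t=23: DEC max by 9): {max=18}
  after event 5 (t=30: INC total by 14): {max=18, total=14}
  after event 6 (t=36: SET max = 46): {max=46, total=14}

Answer: {max=46, total=14}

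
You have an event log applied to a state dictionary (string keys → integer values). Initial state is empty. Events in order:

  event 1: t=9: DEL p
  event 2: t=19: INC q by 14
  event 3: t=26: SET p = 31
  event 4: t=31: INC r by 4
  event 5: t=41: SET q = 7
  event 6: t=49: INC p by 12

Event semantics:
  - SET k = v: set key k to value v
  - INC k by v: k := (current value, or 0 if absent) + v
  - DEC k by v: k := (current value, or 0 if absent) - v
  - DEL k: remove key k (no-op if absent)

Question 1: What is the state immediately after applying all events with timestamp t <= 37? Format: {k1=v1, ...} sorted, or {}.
Apply events with t <= 37 (4 events):
  after event 1 (t=9: DEL p): {}
  after event 2 (t=19: INC q by 14): {q=14}
  after event 3 (t=26: SET p = 31): {p=31, q=14}
  after event 4 (t=31: INC r by 4): {p=31, q=14, r=4}

Answer: {p=31, q=14, r=4}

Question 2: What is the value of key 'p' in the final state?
Answer: 43

Derivation:
Track key 'p' through all 6 events:
  event 1 (t=9: DEL p): p (absent) -> (absent)
  event 2 (t=19: INC q by 14): p unchanged
  event 3 (t=26: SET p = 31): p (absent) -> 31
  event 4 (t=31: INC r by 4): p unchanged
  event 5 (t=41: SET q = 7): p unchanged
  event 6 (t=49: INC p by 12): p 31 -> 43
Final: p = 43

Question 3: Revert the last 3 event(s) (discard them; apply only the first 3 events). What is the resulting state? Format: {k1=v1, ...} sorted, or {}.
Keep first 3 events (discard last 3):
  after event 1 (t=9: DEL p): {}
  after event 2 (t=19: INC q by 14): {q=14}
  after event 3 (t=26: SET p = 31): {p=31, q=14}

Answer: {p=31, q=14}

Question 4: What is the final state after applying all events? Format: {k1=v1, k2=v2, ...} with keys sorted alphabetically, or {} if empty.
Answer: {p=43, q=7, r=4}

Derivation:
  after event 1 (t=9: DEL p): {}
  after event 2 (t=19: INC q by 14): {q=14}
  after event 3 (t=26: SET p = 31): {p=31, q=14}
  after event 4 (t=31: INC r by 4): {p=31, q=14, r=4}
  after event 5 (t=41: SET q = 7): {p=31, q=7, r=4}
  after event 6 (t=49: INC p by 12): {p=43, q=7, r=4}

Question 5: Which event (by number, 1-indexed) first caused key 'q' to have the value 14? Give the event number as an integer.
Looking for first event where q becomes 14:
  event 2: q (absent) -> 14  <-- first match

Answer: 2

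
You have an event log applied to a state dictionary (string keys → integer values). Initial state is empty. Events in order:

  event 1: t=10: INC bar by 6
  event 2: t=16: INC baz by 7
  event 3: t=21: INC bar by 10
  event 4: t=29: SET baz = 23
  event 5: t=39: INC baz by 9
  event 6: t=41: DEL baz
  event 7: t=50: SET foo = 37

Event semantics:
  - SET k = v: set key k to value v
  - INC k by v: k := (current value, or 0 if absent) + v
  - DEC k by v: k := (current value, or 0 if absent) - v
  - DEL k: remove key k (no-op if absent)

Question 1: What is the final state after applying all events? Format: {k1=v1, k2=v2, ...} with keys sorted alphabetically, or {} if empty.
  after event 1 (t=10: INC bar by 6): {bar=6}
  after event 2 (t=16: INC baz by 7): {bar=6, baz=7}
  after event 3 (t=21: INC bar by 10): {bar=16, baz=7}
  after event 4 (t=29: SET baz = 23): {bar=16, baz=23}
  after event 5 (t=39: INC baz by 9): {bar=16, baz=32}
  after event 6 (t=41: DEL baz): {bar=16}
  after event 7 (t=50: SET foo = 37): {bar=16, foo=37}

Answer: {bar=16, foo=37}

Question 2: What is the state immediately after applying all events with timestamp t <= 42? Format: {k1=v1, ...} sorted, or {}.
Answer: {bar=16}

Derivation:
Apply events with t <= 42 (6 events):
  after event 1 (t=10: INC bar by 6): {bar=6}
  after event 2 (t=16: INC baz by 7): {bar=6, baz=7}
  after event 3 (t=21: INC bar by 10): {bar=16, baz=7}
  after event 4 (t=29: SET baz = 23): {bar=16, baz=23}
  after event 5 (t=39: INC baz by 9): {bar=16, baz=32}
  after event 6 (t=41: DEL baz): {bar=16}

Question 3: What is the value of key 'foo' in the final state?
Track key 'foo' through all 7 events:
  event 1 (t=10: INC bar by 6): foo unchanged
  event 2 (t=16: INC baz by 7): foo unchanged
  event 3 (t=21: INC bar by 10): foo unchanged
  event 4 (t=29: SET baz = 23): foo unchanged
  event 5 (t=39: INC baz by 9): foo unchanged
  event 6 (t=41: DEL baz): foo unchanged
  event 7 (t=50: SET foo = 37): foo (absent) -> 37
Final: foo = 37

Answer: 37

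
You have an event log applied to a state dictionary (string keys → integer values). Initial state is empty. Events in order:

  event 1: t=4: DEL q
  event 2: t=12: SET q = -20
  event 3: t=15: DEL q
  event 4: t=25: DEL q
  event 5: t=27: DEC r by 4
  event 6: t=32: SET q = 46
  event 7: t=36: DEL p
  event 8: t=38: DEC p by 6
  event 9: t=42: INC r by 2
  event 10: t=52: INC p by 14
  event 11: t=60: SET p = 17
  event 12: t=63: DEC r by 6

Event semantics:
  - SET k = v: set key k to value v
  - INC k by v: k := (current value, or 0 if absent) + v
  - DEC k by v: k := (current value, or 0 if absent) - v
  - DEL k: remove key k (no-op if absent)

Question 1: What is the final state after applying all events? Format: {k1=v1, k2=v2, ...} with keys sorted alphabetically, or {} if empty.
  after event 1 (t=4: DEL q): {}
  after event 2 (t=12: SET q = -20): {q=-20}
  after event 3 (t=15: DEL q): {}
  after event 4 (t=25: DEL q): {}
  after event 5 (t=27: DEC r by 4): {r=-4}
  after event 6 (t=32: SET q = 46): {q=46, r=-4}
  after event 7 (t=36: DEL p): {q=46, r=-4}
  after event 8 (t=38: DEC p by 6): {p=-6, q=46, r=-4}
  after event 9 (t=42: INC r by 2): {p=-6, q=46, r=-2}
  after event 10 (t=52: INC p by 14): {p=8, q=46, r=-2}
  after event 11 (t=60: SET p = 17): {p=17, q=46, r=-2}
  after event 12 (t=63: DEC r by 6): {p=17, q=46, r=-8}

Answer: {p=17, q=46, r=-8}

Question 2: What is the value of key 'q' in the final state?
Answer: 46

Derivation:
Track key 'q' through all 12 events:
  event 1 (t=4: DEL q): q (absent) -> (absent)
  event 2 (t=12: SET q = -20): q (absent) -> -20
  event 3 (t=15: DEL q): q -20 -> (absent)
  event 4 (t=25: DEL q): q (absent) -> (absent)
  event 5 (t=27: DEC r by 4): q unchanged
  event 6 (t=32: SET q = 46): q (absent) -> 46
  event 7 (t=36: DEL p): q unchanged
  event 8 (t=38: DEC p by 6): q unchanged
  event 9 (t=42: INC r by 2): q unchanged
  event 10 (t=52: INC p by 14): q unchanged
  event 11 (t=60: SET p = 17): q unchanged
  event 12 (t=63: DEC r by 6): q unchanged
Final: q = 46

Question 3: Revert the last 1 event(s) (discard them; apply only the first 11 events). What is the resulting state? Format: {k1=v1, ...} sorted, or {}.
Answer: {p=17, q=46, r=-2}

Derivation:
Keep first 11 events (discard last 1):
  after event 1 (t=4: DEL q): {}
  after event 2 (t=12: SET q = -20): {q=-20}
  after event 3 (t=15: DEL q): {}
  after event 4 (t=25: DEL q): {}
  after event 5 (t=27: DEC r by 4): {r=-4}
  after event 6 (t=32: SET q = 46): {q=46, r=-4}
  after event 7 (t=36: DEL p): {q=46, r=-4}
  after event 8 (t=38: DEC p by 6): {p=-6, q=46, r=-4}
  after event 9 (t=42: INC r by 2): {p=-6, q=46, r=-2}
  after event 10 (t=52: INC p by 14): {p=8, q=46, r=-2}
  after event 11 (t=60: SET p = 17): {p=17, q=46, r=-2}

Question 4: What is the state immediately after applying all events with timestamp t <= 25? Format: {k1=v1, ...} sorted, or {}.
Answer: {}

Derivation:
Apply events with t <= 25 (4 events):
  after event 1 (t=4: DEL q): {}
  after event 2 (t=12: SET q = -20): {q=-20}
  after event 3 (t=15: DEL q): {}
  after event 4 (t=25: DEL q): {}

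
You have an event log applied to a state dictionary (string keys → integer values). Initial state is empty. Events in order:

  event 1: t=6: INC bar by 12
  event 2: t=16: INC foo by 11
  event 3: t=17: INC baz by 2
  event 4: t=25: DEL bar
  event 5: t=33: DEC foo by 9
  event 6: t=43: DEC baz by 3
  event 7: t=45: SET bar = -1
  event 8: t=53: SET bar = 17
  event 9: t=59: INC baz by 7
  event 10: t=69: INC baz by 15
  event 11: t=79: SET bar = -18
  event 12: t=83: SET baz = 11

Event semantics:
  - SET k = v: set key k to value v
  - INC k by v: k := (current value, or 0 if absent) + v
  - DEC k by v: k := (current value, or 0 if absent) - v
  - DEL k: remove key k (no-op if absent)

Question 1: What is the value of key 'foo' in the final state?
Answer: 2

Derivation:
Track key 'foo' through all 12 events:
  event 1 (t=6: INC bar by 12): foo unchanged
  event 2 (t=16: INC foo by 11): foo (absent) -> 11
  event 3 (t=17: INC baz by 2): foo unchanged
  event 4 (t=25: DEL bar): foo unchanged
  event 5 (t=33: DEC foo by 9): foo 11 -> 2
  event 6 (t=43: DEC baz by 3): foo unchanged
  event 7 (t=45: SET bar = -1): foo unchanged
  event 8 (t=53: SET bar = 17): foo unchanged
  event 9 (t=59: INC baz by 7): foo unchanged
  event 10 (t=69: INC baz by 15): foo unchanged
  event 11 (t=79: SET bar = -18): foo unchanged
  event 12 (t=83: SET baz = 11): foo unchanged
Final: foo = 2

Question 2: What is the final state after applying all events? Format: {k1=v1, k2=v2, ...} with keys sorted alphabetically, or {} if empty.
  after event 1 (t=6: INC bar by 12): {bar=12}
  after event 2 (t=16: INC foo by 11): {bar=12, foo=11}
  after event 3 (t=17: INC baz by 2): {bar=12, baz=2, foo=11}
  after event 4 (t=25: DEL bar): {baz=2, foo=11}
  after event 5 (t=33: DEC foo by 9): {baz=2, foo=2}
  after event 6 (t=43: DEC baz by 3): {baz=-1, foo=2}
  after event 7 (t=45: SET bar = -1): {bar=-1, baz=-1, foo=2}
  after event 8 (t=53: SET bar = 17): {bar=17, baz=-1, foo=2}
  after event 9 (t=59: INC baz by 7): {bar=17, baz=6, foo=2}
  after event 10 (t=69: INC baz by 15): {bar=17, baz=21, foo=2}
  after event 11 (t=79: SET bar = -18): {bar=-18, baz=21, foo=2}
  after event 12 (t=83: SET baz = 11): {bar=-18, baz=11, foo=2}

Answer: {bar=-18, baz=11, foo=2}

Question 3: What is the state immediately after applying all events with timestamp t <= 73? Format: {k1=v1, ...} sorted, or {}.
Apply events with t <= 73 (10 events):
  after event 1 (t=6: INC bar by 12): {bar=12}
  after event 2 (t=16: INC foo by 11): {bar=12, foo=11}
  after event 3 (t=17: INC baz by 2): {bar=12, baz=2, foo=11}
  after event 4 (t=25: DEL bar): {baz=2, foo=11}
  after event 5 (t=33: DEC foo by 9): {baz=2, foo=2}
  after event 6 (t=43: DEC baz by 3): {baz=-1, foo=2}
  after event 7 (t=45: SET bar = -1): {bar=-1, baz=-1, foo=2}
  after event 8 (t=53: SET bar = 17): {bar=17, baz=-1, foo=2}
  after event 9 (t=59: INC baz by 7): {bar=17, baz=6, foo=2}
  after event 10 (t=69: INC baz by 15): {bar=17, baz=21, foo=2}

Answer: {bar=17, baz=21, foo=2}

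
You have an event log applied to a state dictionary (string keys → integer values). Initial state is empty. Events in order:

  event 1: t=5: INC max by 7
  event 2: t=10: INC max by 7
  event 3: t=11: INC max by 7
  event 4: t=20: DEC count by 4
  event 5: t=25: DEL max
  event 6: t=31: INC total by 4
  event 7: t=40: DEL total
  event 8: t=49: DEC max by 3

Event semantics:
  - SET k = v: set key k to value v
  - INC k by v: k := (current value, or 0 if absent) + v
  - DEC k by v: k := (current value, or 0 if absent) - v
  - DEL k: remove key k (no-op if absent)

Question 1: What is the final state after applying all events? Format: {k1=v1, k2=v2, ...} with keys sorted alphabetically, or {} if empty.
  after event 1 (t=5: INC max by 7): {max=7}
  after event 2 (t=10: INC max by 7): {max=14}
  after event 3 (t=11: INC max by 7): {max=21}
  after event 4 (t=20: DEC count by 4): {count=-4, max=21}
  after event 5 (t=25: DEL max): {count=-4}
  after event 6 (t=31: INC total by 4): {count=-4, total=4}
  after event 7 (t=40: DEL total): {count=-4}
  after event 8 (t=49: DEC max by 3): {count=-4, max=-3}

Answer: {count=-4, max=-3}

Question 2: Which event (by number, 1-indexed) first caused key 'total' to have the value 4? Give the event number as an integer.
Answer: 6

Derivation:
Looking for first event where total becomes 4:
  event 6: total (absent) -> 4  <-- first match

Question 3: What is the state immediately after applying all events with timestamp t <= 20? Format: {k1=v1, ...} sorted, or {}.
Apply events with t <= 20 (4 events):
  after event 1 (t=5: INC max by 7): {max=7}
  after event 2 (t=10: INC max by 7): {max=14}
  after event 3 (t=11: INC max by 7): {max=21}
  after event 4 (t=20: DEC count by 4): {count=-4, max=21}

Answer: {count=-4, max=21}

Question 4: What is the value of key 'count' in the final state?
Track key 'count' through all 8 events:
  event 1 (t=5: INC max by 7): count unchanged
  event 2 (t=10: INC max by 7): count unchanged
  event 3 (t=11: INC max by 7): count unchanged
  event 4 (t=20: DEC count by 4): count (absent) -> -4
  event 5 (t=25: DEL max): count unchanged
  event 6 (t=31: INC total by 4): count unchanged
  event 7 (t=40: DEL total): count unchanged
  event 8 (t=49: DEC max by 3): count unchanged
Final: count = -4

Answer: -4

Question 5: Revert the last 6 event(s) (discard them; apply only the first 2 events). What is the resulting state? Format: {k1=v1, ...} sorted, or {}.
Keep first 2 events (discard last 6):
  after event 1 (t=5: INC max by 7): {max=7}
  after event 2 (t=10: INC max by 7): {max=14}

Answer: {max=14}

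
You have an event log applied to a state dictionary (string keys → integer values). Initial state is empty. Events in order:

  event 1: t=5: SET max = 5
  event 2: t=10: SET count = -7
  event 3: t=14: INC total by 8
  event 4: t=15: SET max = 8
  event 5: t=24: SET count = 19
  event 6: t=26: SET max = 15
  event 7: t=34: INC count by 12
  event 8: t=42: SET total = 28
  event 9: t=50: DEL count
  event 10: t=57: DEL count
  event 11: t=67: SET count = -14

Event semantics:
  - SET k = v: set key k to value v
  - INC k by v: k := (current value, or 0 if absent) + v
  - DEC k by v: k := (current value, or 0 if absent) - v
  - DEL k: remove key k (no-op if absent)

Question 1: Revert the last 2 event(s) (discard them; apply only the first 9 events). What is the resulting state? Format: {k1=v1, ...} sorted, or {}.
Answer: {max=15, total=28}

Derivation:
Keep first 9 events (discard last 2):
  after event 1 (t=5: SET max = 5): {max=5}
  after event 2 (t=10: SET count = -7): {count=-7, max=5}
  after event 3 (t=14: INC total by 8): {count=-7, max=5, total=8}
  after event 4 (t=15: SET max = 8): {count=-7, max=8, total=8}
  after event 5 (t=24: SET count = 19): {count=19, max=8, total=8}
  after event 6 (t=26: SET max = 15): {count=19, max=15, total=8}
  after event 7 (t=34: INC count by 12): {count=31, max=15, total=8}
  after event 8 (t=42: SET total = 28): {count=31, max=15, total=28}
  after event 9 (t=50: DEL count): {max=15, total=28}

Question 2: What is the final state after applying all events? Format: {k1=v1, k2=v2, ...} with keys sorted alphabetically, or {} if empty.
Answer: {count=-14, max=15, total=28}

Derivation:
  after event 1 (t=5: SET max = 5): {max=5}
  after event 2 (t=10: SET count = -7): {count=-7, max=5}
  after event 3 (t=14: INC total by 8): {count=-7, max=5, total=8}
  after event 4 (t=15: SET max = 8): {count=-7, max=8, total=8}
  after event 5 (t=24: SET count = 19): {count=19, max=8, total=8}
  after event 6 (t=26: SET max = 15): {count=19, max=15, total=8}
  after event 7 (t=34: INC count by 12): {count=31, max=15, total=8}
  after event 8 (t=42: SET total = 28): {count=31, max=15, total=28}
  after event 9 (t=50: DEL count): {max=15, total=28}
  after event 10 (t=57: DEL count): {max=15, total=28}
  after event 11 (t=67: SET count = -14): {count=-14, max=15, total=28}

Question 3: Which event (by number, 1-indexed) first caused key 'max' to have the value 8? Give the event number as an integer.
Answer: 4

Derivation:
Looking for first event where max becomes 8:
  event 1: max = 5
  event 2: max = 5
  event 3: max = 5
  event 4: max 5 -> 8  <-- first match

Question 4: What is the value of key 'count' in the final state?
Track key 'count' through all 11 events:
  event 1 (t=5: SET max = 5): count unchanged
  event 2 (t=10: SET count = -7): count (absent) -> -7
  event 3 (t=14: INC total by 8): count unchanged
  event 4 (t=15: SET max = 8): count unchanged
  event 5 (t=24: SET count = 19): count -7 -> 19
  event 6 (t=26: SET max = 15): count unchanged
  event 7 (t=34: INC count by 12): count 19 -> 31
  event 8 (t=42: SET total = 28): count unchanged
  event 9 (t=50: DEL count): count 31 -> (absent)
  event 10 (t=57: DEL count): count (absent) -> (absent)
  event 11 (t=67: SET count = -14): count (absent) -> -14
Final: count = -14

Answer: -14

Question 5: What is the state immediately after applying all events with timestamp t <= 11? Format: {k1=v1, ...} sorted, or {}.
Answer: {count=-7, max=5}

Derivation:
Apply events with t <= 11 (2 events):
  after event 1 (t=5: SET max = 5): {max=5}
  after event 2 (t=10: SET count = -7): {count=-7, max=5}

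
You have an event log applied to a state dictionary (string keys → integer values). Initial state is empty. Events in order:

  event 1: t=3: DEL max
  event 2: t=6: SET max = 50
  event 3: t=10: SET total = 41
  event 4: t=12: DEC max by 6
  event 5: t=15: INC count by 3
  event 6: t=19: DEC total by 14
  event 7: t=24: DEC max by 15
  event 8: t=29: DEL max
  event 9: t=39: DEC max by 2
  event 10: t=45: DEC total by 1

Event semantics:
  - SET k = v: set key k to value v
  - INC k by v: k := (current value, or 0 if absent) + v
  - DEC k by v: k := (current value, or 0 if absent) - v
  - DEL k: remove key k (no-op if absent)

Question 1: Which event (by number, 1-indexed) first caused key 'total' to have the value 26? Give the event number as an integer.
Answer: 10

Derivation:
Looking for first event where total becomes 26:
  event 3: total = 41
  event 4: total = 41
  event 5: total = 41
  event 6: total = 27
  event 7: total = 27
  event 8: total = 27
  event 9: total = 27
  event 10: total 27 -> 26  <-- first match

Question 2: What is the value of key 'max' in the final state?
Track key 'max' through all 10 events:
  event 1 (t=3: DEL max): max (absent) -> (absent)
  event 2 (t=6: SET max = 50): max (absent) -> 50
  event 3 (t=10: SET total = 41): max unchanged
  event 4 (t=12: DEC max by 6): max 50 -> 44
  event 5 (t=15: INC count by 3): max unchanged
  event 6 (t=19: DEC total by 14): max unchanged
  event 7 (t=24: DEC max by 15): max 44 -> 29
  event 8 (t=29: DEL max): max 29 -> (absent)
  event 9 (t=39: DEC max by 2): max (absent) -> -2
  event 10 (t=45: DEC total by 1): max unchanged
Final: max = -2

Answer: -2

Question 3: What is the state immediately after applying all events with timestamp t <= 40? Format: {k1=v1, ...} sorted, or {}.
Apply events with t <= 40 (9 events):
  after event 1 (t=3: DEL max): {}
  after event 2 (t=6: SET max = 50): {max=50}
  after event 3 (t=10: SET total = 41): {max=50, total=41}
  after event 4 (t=12: DEC max by 6): {max=44, total=41}
  after event 5 (t=15: INC count by 3): {count=3, max=44, total=41}
  after event 6 (t=19: DEC total by 14): {count=3, max=44, total=27}
  after event 7 (t=24: DEC max by 15): {count=3, max=29, total=27}
  after event 8 (t=29: DEL max): {count=3, total=27}
  after event 9 (t=39: DEC max by 2): {count=3, max=-2, total=27}

Answer: {count=3, max=-2, total=27}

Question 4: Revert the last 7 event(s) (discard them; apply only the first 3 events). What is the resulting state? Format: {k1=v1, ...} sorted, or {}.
Keep first 3 events (discard last 7):
  after event 1 (t=3: DEL max): {}
  after event 2 (t=6: SET max = 50): {max=50}
  after event 3 (t=10: SET total = 41): {max=50, total=41}

Answer: {max=50, total=41}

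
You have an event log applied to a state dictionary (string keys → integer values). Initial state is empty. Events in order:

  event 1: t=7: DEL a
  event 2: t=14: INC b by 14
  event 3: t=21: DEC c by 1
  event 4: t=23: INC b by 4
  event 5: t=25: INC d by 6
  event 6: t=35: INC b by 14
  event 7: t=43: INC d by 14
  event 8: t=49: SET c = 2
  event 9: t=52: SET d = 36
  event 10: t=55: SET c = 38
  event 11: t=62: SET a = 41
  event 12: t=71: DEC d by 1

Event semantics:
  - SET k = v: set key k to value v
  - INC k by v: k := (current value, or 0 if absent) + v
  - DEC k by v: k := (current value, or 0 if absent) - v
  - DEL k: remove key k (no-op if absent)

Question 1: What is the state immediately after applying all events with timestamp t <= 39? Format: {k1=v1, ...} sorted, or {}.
Answer: {b=32, c=-1, d=6}

Derivation:
Apply events with t <= 39 (6 events):
  after event 1 (t=7: DEL a): {}
  after event 2 (t=14: INC b by 14): {b=14}
  after event 3 (t=21: DEC c by 1): {b=14, c=-1}
  after event 4 (t=23: INC b by 4): {b=18, c=-1}
  after event 5 (t=25: INC d by 6): {b=18, c=-1, d=6}
  after event 6 (t=35: INC b by 14): {b=32, c=-1, d=6}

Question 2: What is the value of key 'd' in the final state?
Track key 'd' through all 12 events:
  event 1 (t=7: DEL a): d unchanged
  event 2 (t=14: INC b by 14): d unchanged
  event 3 (t=21: DEC c by 1): d unchanged
  event 4 (t=23: INC b by 4): d unchanged
  event 5 (t=25: INC d by 6): d (absent) -> 6
  event 6 (t=35: INC b by 14): d unchanged
  event 7 (t=43: INC d by 14): d 6 -> 20
  event 8 (t=49: SET c = 2): d unchanged
  event 9 (t=52: SET d = 36): d 20 -> 36
  event 10 (t=55: SET c = 38): d unchanged
  event 11 (t=62: SET a = 41): d unchanged
  event 12 (t=71: DEC d by 1): d 36 -> 35
Final: d = 35

Answer: 35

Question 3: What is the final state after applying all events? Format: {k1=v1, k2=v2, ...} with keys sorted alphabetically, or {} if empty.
  after event 1 (t=7: DEL a): {}
  after event 2 (t=14: INC b by 14): {b=14}
  after event 3 (t=21: DEC c by 1): {b=14, c=-1}
  after event 4 (t=23: INC b by 4): {b=18, c=-1}
  after event 5 (t=25: INC d by 6): {b=18, c=-1, d=6}
  after event 6 (t=35: INC b by 14): {b=32, c=-1, d=6}
  after event 7 (t=43: INC d by 14): {b=32, c=-1, d=20}
  after event 8 (t=49: SET c = 2): {b=32, c=2, d=20}
  after event 9 (t=52: SET d = 36): {b=32, c=2, d=36}
  after event 10 (t=55: SET c = 38): {b=32, c=38, d=36}
  after event 11 (t=62: SET a = 41): {a=41, b=32, c=38, d=36}
  after event 12 (t=71: DEC d by 1): {a=41, b=32, c=38, d=35}

Answer: {a=41, b=32, c=38, d=35}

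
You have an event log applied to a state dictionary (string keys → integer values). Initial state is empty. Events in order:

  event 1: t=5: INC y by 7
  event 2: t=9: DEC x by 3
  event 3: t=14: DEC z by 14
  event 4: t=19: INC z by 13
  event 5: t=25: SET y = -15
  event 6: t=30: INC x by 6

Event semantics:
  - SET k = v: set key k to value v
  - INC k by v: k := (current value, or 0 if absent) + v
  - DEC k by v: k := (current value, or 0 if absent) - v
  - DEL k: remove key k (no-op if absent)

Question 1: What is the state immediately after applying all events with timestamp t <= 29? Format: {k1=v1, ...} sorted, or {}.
Answer: {x=-3, y=-15, z=-1}

Derivation:
Apply events with t <= 29 (5 events):
  after event 1 (t=5: INC y by 7): {y=7}
  after event 2 (t=9: DEC x by 3): {x=-3, y=7}
  after event 3 (t=14: DEC z by 14): {x=-3, y=7, z=-14}
  after event 4 (t=19: INC z by 13): {x=-3, y=7, z=-1}
  after event 5 (t=25: SET y = -15): {x=-3, y=-15, z=-1}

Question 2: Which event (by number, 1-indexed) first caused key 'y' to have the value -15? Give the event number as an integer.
Answer: 5

Derivation:
Looking for first event where y becomes -15:
  event 1: y = 7
  event 2: y = 7
  event 3: y = 7
  event 4: y = 7
  event 5: y 7 -> -15  <-- first match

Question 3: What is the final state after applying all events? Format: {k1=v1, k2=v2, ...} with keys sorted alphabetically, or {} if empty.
Answer: {x=3, y=-15, z=-1}

Derivation:
  after event 1 (t=5: INC y by 7): {y=7}
  after event 2 (t=9: DEC x by 3): {x=-3, y=7}
  after event 3 (t=14: DEC z by 14): {x=-3, y=7, z=-14}
  after event 4 (t=19: INC z by 13): {x=-3, y=7, z=-1}
  after event 5 (t=25: SET y = -15): {x=-3, y=-15, z=-1}
  after event 6 (t=30: INC x by 6): {x=3, y=-15, z=-1}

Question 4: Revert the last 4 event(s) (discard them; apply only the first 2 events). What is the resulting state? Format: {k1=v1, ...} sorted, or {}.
Answer: {x=-3, y=7}

Derivation:
Keep first 2 events (discard last 4):
  after event 1 (t=5: INC y by 7): {y=7}
  after event 2 (t=9: DEC x by 3): {x=-3, y=7}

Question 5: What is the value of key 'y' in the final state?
Track key 'y' through all 6 events:
  event 1 (t=5: INC y by 7): y (absent) -> 7
  event 2 (t=9: DEC x by 3): y unchanged
  event 3 (t=14: DEC z by 14): y unchanged
  event 4 (t=19: INC z by 13): y unchanged
  event 5 (t=25: SET y = -15): y 7 -> -15
  event 6 (t=30: INC x by 6): y unchanged
Final: y = -15

Answer: -15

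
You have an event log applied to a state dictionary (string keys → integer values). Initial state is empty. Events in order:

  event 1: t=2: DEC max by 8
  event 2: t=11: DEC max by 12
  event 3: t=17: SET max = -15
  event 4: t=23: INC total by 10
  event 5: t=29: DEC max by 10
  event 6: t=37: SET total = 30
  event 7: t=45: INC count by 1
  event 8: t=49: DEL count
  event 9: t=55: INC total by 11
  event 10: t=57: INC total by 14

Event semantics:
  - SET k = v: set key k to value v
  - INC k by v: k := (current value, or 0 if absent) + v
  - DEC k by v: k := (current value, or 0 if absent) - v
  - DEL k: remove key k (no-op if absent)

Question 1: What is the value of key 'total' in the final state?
Answer: 55

Derivation:
Track key 'total' through all 10 events:
  event 1 (t=2: DEC max by 8): total unchanged
  event 2 (t=11: DEC max by 12): total unchanged
  event 3 (t=17: SET max = -15): total unchanged
  event 4 (t=23: INC total by 10): total (absent) -> 10
  event 5 (t=29: DEC max by 10): total unchanged
  event 6 (t=37: SET total = 30): total 10 -> 30
  event 7 (t=45: INC count by 1): total unchanged
  event 8 (t=49: DEL count): total unchanged
  event 9 (t=55: INC total by 11): total 30 -> 41
  event 10 (t=57: INC total by 14): total 41 -> 55
Final: total = 55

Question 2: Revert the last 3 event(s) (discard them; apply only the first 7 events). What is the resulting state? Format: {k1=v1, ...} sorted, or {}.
Answer: {count=1, max=-25, total=30}

Derivation:
Keep first 7 events (discard last 3):
  after event 1 (t=2: DEC max by 8): {max=-8}
  after event 2 (t=11: DEC max by 12): {max=-20}
  after event 3 (t=17: SET max = -15): {max=-15}
  after event 4 (t=23: INC total by 10): {max=-15, total=10}
  after event 5 (t=29: DEC max by 10): {max=-25, total=10}
  after event 6 (t=37: SET total = 30): {max=-25, total=30}
  after event 7 (t=45: INC count by 1): {count=1, max=-25, total=30}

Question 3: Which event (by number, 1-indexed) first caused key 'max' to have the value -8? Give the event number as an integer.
Answer: 1

Derivation:
Looking for first event where max becomes -8:
  event 1: max (absent) -> -8  <-- first match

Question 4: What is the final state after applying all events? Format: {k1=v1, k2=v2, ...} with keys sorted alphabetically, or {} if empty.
  after event 1 (t=2: DEC max by 8): {max=-8}
  after event 2 (t=11: DEC max by 12): {max=-20}
  after event 3 (t=17: SET max = -15): {max=-15}
  after event 4 (t=23: INC total by 10): {max=-15, total=10}
  after event 5 (t=29: DEC max by 10): {max=-25, total=10}
  after event 6 (t=37: SET total = 30): {max=-25, total=30}
  after event 7 (t=45: INC count by 1): {count=1, max=-25, total=30}
  after event 8 (t=49: DEL count): {max=-25, total=30}
  after event 9 (t=55: INC total by 11): {max=-25, total=41}
  after event 10 (t=57: INC total by 14): {max=-25, total=55}

Answer: {max=-25, total=55}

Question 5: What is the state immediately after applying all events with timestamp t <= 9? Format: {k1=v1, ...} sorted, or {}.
Answer: {max=-8}

Derivation:
Apply events with t <= 9 (1 events):
  after event 1 (t=2: DEC max by 8): {max=-8}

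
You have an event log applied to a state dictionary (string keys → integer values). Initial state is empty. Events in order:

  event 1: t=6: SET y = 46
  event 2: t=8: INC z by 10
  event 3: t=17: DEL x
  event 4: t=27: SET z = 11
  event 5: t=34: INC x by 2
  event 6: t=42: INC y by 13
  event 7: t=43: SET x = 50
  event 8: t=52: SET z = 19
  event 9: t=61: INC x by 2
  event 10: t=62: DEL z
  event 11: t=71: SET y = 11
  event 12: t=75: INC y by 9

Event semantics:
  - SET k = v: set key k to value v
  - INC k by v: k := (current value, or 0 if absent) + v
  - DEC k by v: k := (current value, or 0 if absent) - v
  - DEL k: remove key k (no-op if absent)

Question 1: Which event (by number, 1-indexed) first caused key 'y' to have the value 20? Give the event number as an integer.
Looking for first event where y becomes 20:
  event 1: y = 46
  event 2: y = 46
  event 3: y = 46
  event 4: y = 46
  event 5: y = 46
  event 6: y = 59
  event 7: y = 59
  event 8: y = 59
  event 9: y = 59
  event 10: y = 59
  event 11: y = 11
  event 12: y 11 -> 20  <-- first match

Answer: 12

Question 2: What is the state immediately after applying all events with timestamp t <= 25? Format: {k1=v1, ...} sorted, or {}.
Answer: {y=46, z=10}

Derivation:
Apply events with t <= 25 (3 events):
  after event 1 (t=6: SET y = 46): {y=46}
  after event 2 (t=8: INC z by 10): {y=46, z=10}
  after event 3 (t=17: DEL x): {y=46, z=10}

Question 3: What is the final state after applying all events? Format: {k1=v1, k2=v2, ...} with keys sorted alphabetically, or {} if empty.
Answer: {x=52, y=20}

Derivation:
  after event 1 (t=6: SET y = 46): {y=46}
  after event 2 (t=8: INC z by 10): {y=46, z=10}
  after event 3 (t=17: DEL x): {y=46, z=10}
  after event 4 (t=27: SET z = 11): {y=46, z=11}
  after event 5 (t=34: INC x by 2): {x=2, y=46, z=11}
  after event 6 (t=42: INC y by 13): {x=2, y=59, z=11}
  after event 7 (t=43: SET x = 50): {x=50, y=59, z=11}
  after event 8 (t=52: SET z = 19): {x=50, y=59, z=19}
  after event 9 (t=61: INC x by 2): {x=52, y=59, z=19}
  after event 10 (t=62: DEL z): {x=52, y=59}
  after event 11 (t=71: SET y = 11): {x=52, y=11}
  after event 12 (t=75: INC y by 9): {x=52, y=20}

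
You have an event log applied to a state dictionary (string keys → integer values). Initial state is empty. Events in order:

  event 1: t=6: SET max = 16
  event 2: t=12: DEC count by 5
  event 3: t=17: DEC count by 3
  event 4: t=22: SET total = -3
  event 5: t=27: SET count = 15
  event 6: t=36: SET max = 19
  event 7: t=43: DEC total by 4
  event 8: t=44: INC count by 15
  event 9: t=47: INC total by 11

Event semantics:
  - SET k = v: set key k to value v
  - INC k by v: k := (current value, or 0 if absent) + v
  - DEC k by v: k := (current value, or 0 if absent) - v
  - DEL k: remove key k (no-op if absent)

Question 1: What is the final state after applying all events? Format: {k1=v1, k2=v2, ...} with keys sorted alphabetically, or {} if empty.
  after event 1 (t=6: SET max = 16): {max=16}
  after event 2 (t=12: DEC count by 5): {count=-5, max=16}
  after event 3 (t=17: DEC count by 3): {count=-8, max=16}
  after event 4 (t=22: SET total = -3): {count=-8, max=16, total=-3}
  after event 5 (t=27: SET count = 15): {count=15, max=16, total=-3}
  after event 6 (t=36: SET max = 19): {count=15, max=19, total=-3}
  after event 7 (t=43: DEC total by 4): {count=15, max=19, total=-7}
  after event 8 (t=44: INC count by 15): {count=30, max=19, total=-7}
  after event 9 (t=47: INC total by 11): {count=30, max=19, total=4}

Answer: {count=30, max=19, total=4}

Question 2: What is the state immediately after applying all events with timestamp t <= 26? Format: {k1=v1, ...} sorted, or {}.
Answer: {count=-8, max=16, total=-3}

Derivation:
Apply events with t <= 26 (4 events):
  after event 1 (t=6: SET max = 16): {max=16}
  after event 2 (t=12: DEC count by 5): {count=-5, max=16}
  after event 3 (t=17: DEC count by 3): {count=-8, max=16}
  after event 4 (t=22: SET total = -3): {count=-8, max=16, total=-3}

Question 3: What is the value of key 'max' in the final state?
Track key 'max' through all 9 events:
  event 1 (t=6: SET max = 16): max (absent) -> 16
  event 2 (t=12: DEC count by 5): max unchanged
  event 3 (t=17: DEC count by 3): max unchanged
  event 4 (t=22: SET total = -3): max unchanged
  event 5 (t=27: SET count = 15): max unchanged
  event 6 (t=36: SET max = 19): max 16 -> 19
  event 7 (t=43: DEC total by 4): max unchanged
  event 8 (t=44: INC count by 15): max unchanged
  event 9 (t=47: INC total by 11): max unchanged
Final: max = 19

Answer: 19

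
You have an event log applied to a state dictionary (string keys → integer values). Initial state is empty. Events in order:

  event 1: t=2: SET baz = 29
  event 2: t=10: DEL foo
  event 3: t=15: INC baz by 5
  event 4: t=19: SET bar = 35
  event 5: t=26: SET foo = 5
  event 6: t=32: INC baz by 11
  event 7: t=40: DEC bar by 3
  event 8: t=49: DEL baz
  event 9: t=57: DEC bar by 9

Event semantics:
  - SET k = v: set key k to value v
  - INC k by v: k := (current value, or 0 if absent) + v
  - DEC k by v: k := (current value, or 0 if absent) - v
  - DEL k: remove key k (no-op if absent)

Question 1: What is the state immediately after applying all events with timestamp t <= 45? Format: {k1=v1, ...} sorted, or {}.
Answer: {bar=32, baz=45, foo=5}

Derivation:
Apply events with t <= 45 (7 events):
  after event 1 (t=2: SET baz = 29): {baz=29}
  after event 2 (t=10: DEL foo): {baz=29}
  after event 3 (t=15: INC baz by 5): {baz=34}
  after event 4 (t=19: SET bar = 35): {bar=35, baz=34}
  after event 5 (t=26: SET foo = 5): {bar=35, baz=34, foo=5}
  after event 6 (t=32: INC baz by 11): {bar=35, baz=45, foo=5}
  after event 7 (t=40: DEC bar by 3): {bar=32, baz=45, foo=5}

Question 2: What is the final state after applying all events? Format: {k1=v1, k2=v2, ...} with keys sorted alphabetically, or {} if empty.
  after event 1 (t=2: SET baz = 29): {baz=29}
  after event 2 (t=10: DEL foo): {baz=29}
  after event 3 (t=15: INC baz by 5): {baz=34}
  after event 4 (t=19: SET bar = 35): {bar=35, baz=34}
  after event 5 (t=26: SET foo = 5): {bar=35, baz=34, foo=5}
  after event 6 (t=32: INC baz by 11): {bar=35, baz=45, foo=5}
  after event 7 (t=40: DEC bar by 3): {bar=32, baz=45, foo=5}
  after event 8 (t=49: DEL baz): {bar=32, foo=5}
  after event 9 (t=57: DEC bar by 9): {bar=23, foo=5}

Answer: {bar=23, foo=5}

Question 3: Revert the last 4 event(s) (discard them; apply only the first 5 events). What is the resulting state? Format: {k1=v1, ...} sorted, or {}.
Answer: {bar=35, baz=34, foo=5}

Derivation:
Keep first 5 events (discard last 4):
  after event 1 (t=2: SET baz = 29): {baz=29}
  after event 2 (t=10: DEL foo): {baz=29}
  after event 3 (t=15: INC baz by 5): {baz=34}
  after event 4 (t=19: SET bar = 35): {bar=35, baz=34}
  after event 5 (t=26: SET foo = 5): {bar=35, baz=34, foo=5}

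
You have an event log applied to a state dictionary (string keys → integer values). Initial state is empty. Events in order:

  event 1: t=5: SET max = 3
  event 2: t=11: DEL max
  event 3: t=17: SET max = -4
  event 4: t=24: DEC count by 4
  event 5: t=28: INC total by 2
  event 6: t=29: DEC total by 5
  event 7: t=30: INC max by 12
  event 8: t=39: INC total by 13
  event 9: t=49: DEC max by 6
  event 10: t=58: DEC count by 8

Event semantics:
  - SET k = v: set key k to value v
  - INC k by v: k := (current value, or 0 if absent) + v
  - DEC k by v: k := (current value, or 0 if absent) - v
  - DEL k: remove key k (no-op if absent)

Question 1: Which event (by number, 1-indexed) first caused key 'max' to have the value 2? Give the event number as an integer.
Answer: 9

Derivation:
Looking for first event where max becomes 2:
  event 1: max = 3
  event 2: max = (absent)
  event 3: max = -4
  event 4: max = -4
  event 5: max = -4
  event 6: max = -4
  event 7: max = 8
  event 8: max = 8
  event 9: max 8 -> 2  <-- first match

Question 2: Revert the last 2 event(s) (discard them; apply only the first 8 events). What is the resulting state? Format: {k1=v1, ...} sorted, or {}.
Keep first 8 events (discard last 2):
  after event 1 (t=5: SET max = 3): {max=3}
  after event 2 (t=11: DEL max): {}
  after event 3 (t=17: SET max = -4): {max=-4}
  after event 4 (t=24: DEC count by 4): {count=-4, max=-4}
  after event 5 (t=28: INC total by 2): {count=-4, max=-4, total=2}
  after event 6 (t=29: DEC total by 5): {count=-4, max=-4, total=-3}
  after event 7 (t=30: INC max by 12): {count=-4, max=8, total=-3}
  after event 8 (t=39: INC total by 13): {count=-4, max=8, total=10}

Answer: {count=-4, max=8, total=10}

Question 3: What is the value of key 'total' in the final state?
Answer: 10

Derivation:
Track key 'total' through all 10 events:
  event 1 (t=5: SET max = 3): total unchanged
  event 2 (t=11: DEL max): total unchanged
  event 3 (t=17: SET max = -4): total unchanged
  event 4 (t=24: DEC count by 4): total unchanged
  event 5 (t=28: INC total by 2): total (absent) -> 2
  event 6 (t=29: DEC total by 5): total 2 -> -3
  event 7 (t=30: INC max by 12): total unchanged
  event 8 (t=39: INC total by 13): total -3 -> 10
  event 9 (t=49: DEC max by 6): total unchanged
  event 10 (t=58: DEC count by 8): total unchanged
Final: total = 10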